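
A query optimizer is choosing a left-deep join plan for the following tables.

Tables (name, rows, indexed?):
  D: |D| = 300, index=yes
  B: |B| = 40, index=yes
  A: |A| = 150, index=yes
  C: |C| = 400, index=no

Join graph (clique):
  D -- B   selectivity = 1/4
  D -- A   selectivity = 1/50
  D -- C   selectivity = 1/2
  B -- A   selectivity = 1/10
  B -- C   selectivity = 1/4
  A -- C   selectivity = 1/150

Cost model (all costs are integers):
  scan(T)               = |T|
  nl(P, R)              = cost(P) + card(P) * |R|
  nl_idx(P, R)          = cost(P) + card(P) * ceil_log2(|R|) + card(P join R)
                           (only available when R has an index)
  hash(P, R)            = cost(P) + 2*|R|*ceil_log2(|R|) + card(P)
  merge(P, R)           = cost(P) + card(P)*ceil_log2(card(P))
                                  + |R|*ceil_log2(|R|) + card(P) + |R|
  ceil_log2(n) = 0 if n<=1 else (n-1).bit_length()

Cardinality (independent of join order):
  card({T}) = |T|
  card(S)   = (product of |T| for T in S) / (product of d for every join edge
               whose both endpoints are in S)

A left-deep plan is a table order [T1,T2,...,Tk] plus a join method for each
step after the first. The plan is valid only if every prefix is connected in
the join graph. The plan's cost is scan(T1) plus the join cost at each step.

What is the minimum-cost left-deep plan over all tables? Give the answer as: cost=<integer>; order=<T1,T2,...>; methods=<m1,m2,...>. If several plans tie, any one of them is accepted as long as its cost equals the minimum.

cost=7980; order=C,A,B,D; methods=hash,hash,nl_idx

Selinger DP (subsets sized 1..n):
  {D}: scan cost=300, card=300
  {B}: scan cost=40, card=40
  {A}: scan cost=150, card=150
  {C}: scan cost=400, card=400
  {BD}: card=3000; try (B,hash)→1080, (D,merge)→3320, (D,nl_idx)→3400, (B,merge)→3580, (B,nl_idx)→5100, (D,hash)→5480 …(+2); best=1080 via (B,hash)
  {AD}: card=900; try (D,nl_idx)→2400, (A,hash)→3000, (A,nl_idx)→3600, (D,merge)→4500, (A,merge)→4650, (D,hash)→5700 …(+2); best=2400 via (D,nl_idx)
  {CD}: card=60000; try (D,hash)→6200, (C,merge)→7300, (D,merge)→7400, (C,hash)→7800, (D,nl_idx)→64000, (C,nl)→120300 …(+1); best=6200 via (D,hash)
  {AB}: card=600; try (B,hash)→780, (A,nl_idx)→960, (B,nl_idx)→1650, (A,merge)→1670, (B,merge)→1780, (A,hash)→2480 …(+2); best=780 via (B,hash)
  {BC}: card=4000; try (B,hash)→1280, (C,merge)→4320, (B,merge)→4680, (B,nl_idx)→6800, (C,hash)→7280, (C,nl)→16040 …(+1); best=1280 via (B,hash)
  {AC}: card=400; try (A,hash)→3200, (A,nl_idx)→4000, (C,merge)→5500, (A,merge)→5750, (C,hash)→7500, (C,nl)→60150 …(+1); best=3200 via (A,hash)
  {ABD}: card=900; try (B,hash)→3780, (A,hash)→6480, (D,hash)→6780, (D,nl_idx)→7080, (B,nl_idx)→8700, (D,merge)→10380 …(+6); best=3780 via (B,hash)
  {BCD}: card=150000; try (D,hash)→10680, (C,hash)→11280, (C,merge)→44080, (D,merge)→56280, (B,hash)→66680, (D,nl_idx)→187280 …(+5); best=10680 via (D,hash)
  {ACD}: card=1200; try (D,nl_idx)→8000, (D,hash)→9000, (D,merge)→10200, (C,hash)→10500, (C,merge)→16300, (A,hash)→68600 …(+5); best=8000 via (D,nl_idx)
  {ABC}: card=400; try (B,hash)→4080, (B,nl_idx)→6000, (B,merge)→7480, (A,hash)→7680, (C,hash)→8580, (C,merge)→11380 …(+5); best=4080 via (B,hash)
  {ABCD}: card=300; try (D,nl_idx)→7980, (B,hash)→9680, (D,hash)→9880, (D,merge)→11080, (C,hash)→11880, (B,nl_idx)→15500 …(+9); best=7980 via (D,nl_idx)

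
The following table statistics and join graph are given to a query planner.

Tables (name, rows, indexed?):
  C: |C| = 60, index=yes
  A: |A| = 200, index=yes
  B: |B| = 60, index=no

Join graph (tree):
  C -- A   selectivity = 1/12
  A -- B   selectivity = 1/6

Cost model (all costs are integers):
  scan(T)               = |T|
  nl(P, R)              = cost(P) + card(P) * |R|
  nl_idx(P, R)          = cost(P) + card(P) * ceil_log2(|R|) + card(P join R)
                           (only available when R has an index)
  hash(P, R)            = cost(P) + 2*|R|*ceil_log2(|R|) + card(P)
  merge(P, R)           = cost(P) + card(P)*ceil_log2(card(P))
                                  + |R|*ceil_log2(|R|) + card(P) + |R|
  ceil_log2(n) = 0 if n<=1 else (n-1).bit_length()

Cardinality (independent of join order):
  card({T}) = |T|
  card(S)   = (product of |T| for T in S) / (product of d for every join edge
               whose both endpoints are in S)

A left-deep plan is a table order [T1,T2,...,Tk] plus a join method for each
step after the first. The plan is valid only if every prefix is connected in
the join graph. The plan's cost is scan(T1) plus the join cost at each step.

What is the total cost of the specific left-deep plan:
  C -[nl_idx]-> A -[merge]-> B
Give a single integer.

step 1: scan C: cost=60, card=60
step 2: join A via nl_idx
    card(P join A) = 60*200/(12) = 1000
    cost = 60 + 60*8 + 1000 = 1540
step 3: join B via merge
    card(P join B) = 1000*60/(6) = 10000
    cost = 1540 + 1000*10 + 60*6 + 1000 + 60 = 12960

12960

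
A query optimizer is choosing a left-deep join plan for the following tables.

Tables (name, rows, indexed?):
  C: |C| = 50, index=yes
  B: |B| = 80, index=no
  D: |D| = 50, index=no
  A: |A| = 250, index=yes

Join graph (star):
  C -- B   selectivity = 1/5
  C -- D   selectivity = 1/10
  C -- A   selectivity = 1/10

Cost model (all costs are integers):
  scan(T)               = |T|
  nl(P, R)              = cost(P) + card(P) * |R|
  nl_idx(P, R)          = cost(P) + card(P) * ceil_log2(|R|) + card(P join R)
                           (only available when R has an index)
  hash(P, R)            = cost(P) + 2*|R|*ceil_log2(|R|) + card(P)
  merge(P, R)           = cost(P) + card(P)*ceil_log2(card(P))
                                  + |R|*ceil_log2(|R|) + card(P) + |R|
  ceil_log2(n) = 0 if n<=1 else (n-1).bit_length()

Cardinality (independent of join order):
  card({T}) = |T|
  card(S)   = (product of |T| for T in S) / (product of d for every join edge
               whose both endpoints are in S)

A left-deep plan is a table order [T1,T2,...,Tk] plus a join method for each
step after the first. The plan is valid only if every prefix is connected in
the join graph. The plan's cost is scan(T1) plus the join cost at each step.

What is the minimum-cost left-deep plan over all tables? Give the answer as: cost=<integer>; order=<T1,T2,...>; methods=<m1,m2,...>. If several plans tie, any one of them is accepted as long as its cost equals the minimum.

cost=9970; order=D,C,B,A; methods=nl_idx,hash,hash

Selinger DP (subsets sized 1..n):
  {C}: scan cost=50, card=50
  {B}: scan cost=80, card=80
  {D}: scan cost=50, card=50
  {A}: scan cost=250, card=250
  {BC}: card=800; try (C,hash)→760, (B,merge)→1040, (C,merge)→1070, (B,hash)→1220, (C,nl_idx)→1360, (B,nl)→4050 …(+1); best=760 via (C,hash)
  {CD}: card=250; try (C,nl_idx)→600, (D,hash)→700, (C,hash)→700, (D,merge)→750, (C,merge)→750, (D,nl)→2550 …(+1); best=600 via (C,nl_idx)
  {AC}: card=1250; try (C,hash)→1100, (A,nl_idx)→1700, (A,merge)→2650, (C,merge)→2850, (C,nl_idx)→3000, (A,hash)→4100 …(+2); best=1100 via (C,hash)
  {BCD}: card=4000; try (B,hash)→1970, (D,hash)→2160, (B,merge)→3490, (D,merge)→9910, (B,nl)→20600, (D,nl)→40760; best=1970 via (B,hash)
  {ABC}: card=20000; try (B,hash)→3470, (A,hash)→5560, (A,merge)→11810, (B,merge)→16740, (A,nl_idx)→27160, (B,nl)→101100 …(+1); best=3470 via (B,hash)
  {ACD}: card=6250; try (D,hash)→2950, (A,hash)→4850, (A,merge)→5100, (A,nl_idx)→8850, (D,merge)→16450, (A,nl)→63100 …(+1); best=2950 via (D,hash)
  {ABCD}: card=100000; try (A,hash)→9970, (B,hash)→10320, (D,hash)→24070, (A,merge)→56220, (B,merge)→91090, (A,nl_idx)→133970 …(+4); best=9970 via (A,hash)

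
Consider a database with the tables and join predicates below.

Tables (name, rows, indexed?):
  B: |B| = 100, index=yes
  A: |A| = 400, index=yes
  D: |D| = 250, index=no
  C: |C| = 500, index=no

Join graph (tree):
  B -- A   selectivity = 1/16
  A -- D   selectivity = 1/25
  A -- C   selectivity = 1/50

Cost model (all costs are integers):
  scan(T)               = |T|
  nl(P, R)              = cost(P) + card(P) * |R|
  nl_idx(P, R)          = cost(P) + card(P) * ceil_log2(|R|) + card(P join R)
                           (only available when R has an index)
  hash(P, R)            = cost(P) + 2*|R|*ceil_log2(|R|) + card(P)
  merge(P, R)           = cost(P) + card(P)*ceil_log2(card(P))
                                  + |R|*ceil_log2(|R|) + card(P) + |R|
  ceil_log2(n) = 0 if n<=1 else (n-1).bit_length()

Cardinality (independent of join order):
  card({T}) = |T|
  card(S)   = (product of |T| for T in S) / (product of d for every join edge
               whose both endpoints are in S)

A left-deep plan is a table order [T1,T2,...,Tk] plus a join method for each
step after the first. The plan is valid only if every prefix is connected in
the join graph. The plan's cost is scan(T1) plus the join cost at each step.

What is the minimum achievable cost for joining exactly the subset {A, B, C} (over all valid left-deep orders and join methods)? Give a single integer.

13600

Selinger DP over subsets of {A,B,C}:
  {B}: scan cost=100, card=100
  {A}: scan cost=400, card=400
  {C}: scan cost=500, card=500
  {AB}: card=2500; try (B,hash)→2200, (A,nl_idx)→3500, (A,merge)→4900, (B,merge)→5200, (B,nl_idx)→5700, (A,hash)→7400 …(+2); best=2200 via (B,hash)
  {AC}: card=4000; try (A,hash)→8200, (A,nl_idx)→9000, (C,merge)→9400, (A,merge)→9500, (C,hash)→9800, (C,nl)→200400 …(+1); best=8200 via (A,hash)
  {ABC}: card=25000; try (B,hash)→13600, (C,hash)→13700, (C,merge)→39700, (B,merge)→61000, (B,nl_idx)→61200, (B,nl)→408200 …(+1); best=13600 via (B,hash)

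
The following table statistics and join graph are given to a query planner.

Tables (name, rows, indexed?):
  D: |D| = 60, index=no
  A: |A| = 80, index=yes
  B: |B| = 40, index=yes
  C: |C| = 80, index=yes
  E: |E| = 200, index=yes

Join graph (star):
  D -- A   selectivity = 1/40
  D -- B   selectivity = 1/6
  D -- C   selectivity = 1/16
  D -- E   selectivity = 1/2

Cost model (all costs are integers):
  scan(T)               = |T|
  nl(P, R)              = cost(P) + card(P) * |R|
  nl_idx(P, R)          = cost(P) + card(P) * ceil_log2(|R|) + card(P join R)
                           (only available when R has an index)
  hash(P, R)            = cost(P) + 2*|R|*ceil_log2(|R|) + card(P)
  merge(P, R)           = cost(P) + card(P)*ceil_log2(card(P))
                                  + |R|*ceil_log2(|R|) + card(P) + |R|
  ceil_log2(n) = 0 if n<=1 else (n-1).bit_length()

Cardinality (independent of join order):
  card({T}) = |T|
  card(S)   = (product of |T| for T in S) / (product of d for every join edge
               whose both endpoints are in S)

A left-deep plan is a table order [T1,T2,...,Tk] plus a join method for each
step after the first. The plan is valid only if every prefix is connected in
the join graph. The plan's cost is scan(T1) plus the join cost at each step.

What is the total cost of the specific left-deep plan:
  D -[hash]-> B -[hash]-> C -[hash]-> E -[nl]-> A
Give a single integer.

16007320

step 1: scan D: cost=60, card=60
step 2: join B via hash
    card(P join B) = 60*40/(6) = 400
    cost = 60 + 2*40*6 + 60 = 600
step 3: join C via hash
    card(P join C) = 400*80/(16) = 2000
    cost = 600 + 2*80*7 + 400 = 2120
step 4: join E via hash
    card(P join E) = 2000*200/(2) = 200000
    cost = 2120 + 2*200*8 + 2000 = 7320
step 5: join A via nl
    card(P join A) = 200000*80/(40) = 400000
    cost = 7320 + 200000*80 = 16007320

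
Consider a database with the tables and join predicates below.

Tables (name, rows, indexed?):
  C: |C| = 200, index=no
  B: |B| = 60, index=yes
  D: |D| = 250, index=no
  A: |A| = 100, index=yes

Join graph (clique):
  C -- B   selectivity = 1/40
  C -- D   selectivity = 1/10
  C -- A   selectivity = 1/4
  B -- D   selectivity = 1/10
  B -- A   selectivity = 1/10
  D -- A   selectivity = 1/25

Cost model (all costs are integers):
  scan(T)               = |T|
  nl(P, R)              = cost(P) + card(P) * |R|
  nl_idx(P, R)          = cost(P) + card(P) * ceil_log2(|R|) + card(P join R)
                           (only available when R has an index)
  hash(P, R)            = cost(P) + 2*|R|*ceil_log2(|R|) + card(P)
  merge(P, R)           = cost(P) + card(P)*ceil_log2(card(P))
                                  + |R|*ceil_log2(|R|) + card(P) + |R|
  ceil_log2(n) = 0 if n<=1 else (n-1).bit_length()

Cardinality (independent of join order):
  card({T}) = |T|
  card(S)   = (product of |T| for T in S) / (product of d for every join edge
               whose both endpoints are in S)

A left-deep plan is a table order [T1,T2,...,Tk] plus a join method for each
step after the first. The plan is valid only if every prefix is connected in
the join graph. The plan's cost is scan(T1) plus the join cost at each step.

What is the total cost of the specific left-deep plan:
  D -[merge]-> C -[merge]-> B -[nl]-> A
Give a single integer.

149720

step 1: scan D: cost=250, card=250
step 2: join C via merge
    card(P join C) = 250*200/(10) = 5000
    cost = 250 + 250*8 + 200*8 + 250 + 200 = 4300
step 3: join B via merge
    card(P join B) = 5000*60/(40*10) = 750
    cost = 4300 + 5000*13 + 60*6 + 5000 + 60 = 74720
step 4: join A via nl
    card(P join A) = 750*100/(4*10*25) = 75
    cost = 74720 + 750*100 = 149720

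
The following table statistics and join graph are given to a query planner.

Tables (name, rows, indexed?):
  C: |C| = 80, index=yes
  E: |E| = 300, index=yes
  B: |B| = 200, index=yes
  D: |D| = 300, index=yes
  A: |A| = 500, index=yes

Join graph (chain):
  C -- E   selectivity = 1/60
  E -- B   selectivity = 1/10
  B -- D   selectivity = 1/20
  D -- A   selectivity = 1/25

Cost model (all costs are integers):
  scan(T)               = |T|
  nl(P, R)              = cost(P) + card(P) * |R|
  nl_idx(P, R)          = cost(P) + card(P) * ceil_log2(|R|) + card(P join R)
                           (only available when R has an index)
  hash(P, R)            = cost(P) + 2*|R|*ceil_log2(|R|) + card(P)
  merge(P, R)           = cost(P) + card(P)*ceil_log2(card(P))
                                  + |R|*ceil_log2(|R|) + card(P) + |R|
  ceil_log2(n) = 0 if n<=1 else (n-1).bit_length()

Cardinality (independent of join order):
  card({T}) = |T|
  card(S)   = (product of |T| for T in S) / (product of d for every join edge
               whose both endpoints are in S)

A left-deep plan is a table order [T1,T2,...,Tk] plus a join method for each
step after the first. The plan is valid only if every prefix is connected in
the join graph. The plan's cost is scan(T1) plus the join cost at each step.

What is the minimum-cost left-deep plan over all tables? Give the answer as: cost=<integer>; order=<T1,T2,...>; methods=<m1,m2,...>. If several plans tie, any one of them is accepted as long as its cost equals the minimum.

cost=147200; order=C,E,B,D,A; methods=nl_idx,hash,hash,hash

Selinger DP (subsets sized 1..n):
  {C}: scan cost=80, card=80
  {E}: scan cost=300, card=300
  {B}: scan cost=200, card=200
  {D}: scan cost=300, card=300
  {A}: scan cost=500, card=500
  {CE}: card=400; try (E,nl_idx)→1200, (C,hash)→1720, (C,nl_idx)→2800, (E,merge)→3720, (C,merge)→3940, (E,hash)→5560 …(+2); best=1200 via (E,nl_idx)
  {BE}: card=6000; try (B,hash)→3800, (E,merge)→5000, (B,merge)→5100, (E,hash)→5800, (E,nl_idx)→8000, (B,nl_idx)→8700 …(+2); best=3800 via (B,hash)
  {BD}: card=3000; try (B,hash)→3800, (D,merge)→5000, (D,nl_idx)→5000, (B,merge)→5100, (B,nl_idx)→5700, (D,hash)→5800 …(+2); best=3800 via (B,hash)
  {AD}: card=6000; try (D,hash)→6400, (A,merge)→8300, (D,merge)→8500, (A,nl_idx)→9000, (A,hash)→9600, (D,nl_idx)→11000 …(+2); best=6400 via (D,hash)
  {BCE}: card=8000; try (B,hash)→4800, (B,merge)→7000, (C,hash)→10920, (B,nl_idx)→12400, (C,nl_idx)→53800, (B,nl)→81200 …(+2); best=4800 via (B,hash)
  {BDE}: card=90000; try (E,hash)→12200, (D,hash)→15200, (E,merge)→45800, (D,merge)→90800, (E,nl_idx)→120800, (D,nl_idx)→147800 …(+2); best=12200 via (E,hash)
  {ABD}: card=60000; try (B,hash)→15600, (A,hash)→15800, (A,merge)→47800, (A,nl_idx)→90800, (B,merge)→92200, (B,nl_idx)→114400 …(+2); best=15600 via (B,hash)
  {BCDE}: card=120000; try (D,hash)→18200, (C,hash)→103320, (D,merge)→119800, (D,nl_idx)→196800, (C,nl_idx)→762200, (C,merge)→1632840 …(+2); best=18200 via (D,hash)
  {ABDE}: card=1800000; try (E,hash)→81000, (A,hash)→111200, (E,merge)→1038600, (A,merge)→1637200, (E,nl_idx)→2355600, (A,nl_idx)→2622200 …(+2); best=81000 via (E,hash)
  {ABCDE}: card=2400000; try (A,hash)→147200, (C,hash)→1882120, (A,merge)→2183200, (A,nl_idx)→3498200, (C,nl_idx)→15081000, (C,merge)→39681640 …(+2); best=147200 via (A,hash)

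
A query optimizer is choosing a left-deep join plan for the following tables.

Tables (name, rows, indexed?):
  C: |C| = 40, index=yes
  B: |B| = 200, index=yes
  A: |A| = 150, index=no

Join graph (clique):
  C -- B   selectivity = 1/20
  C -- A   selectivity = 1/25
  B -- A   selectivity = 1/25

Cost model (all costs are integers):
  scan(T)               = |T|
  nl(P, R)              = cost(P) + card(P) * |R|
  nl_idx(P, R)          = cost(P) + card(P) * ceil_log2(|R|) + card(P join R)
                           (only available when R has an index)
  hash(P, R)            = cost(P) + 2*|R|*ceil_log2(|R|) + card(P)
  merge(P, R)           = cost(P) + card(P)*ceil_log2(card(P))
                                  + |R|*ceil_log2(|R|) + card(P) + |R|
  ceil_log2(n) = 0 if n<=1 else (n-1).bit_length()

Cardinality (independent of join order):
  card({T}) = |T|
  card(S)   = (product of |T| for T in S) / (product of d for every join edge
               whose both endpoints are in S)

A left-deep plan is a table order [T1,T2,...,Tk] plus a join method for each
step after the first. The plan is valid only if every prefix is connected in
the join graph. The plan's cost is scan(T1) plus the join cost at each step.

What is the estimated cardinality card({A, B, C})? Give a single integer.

Tables in S: A(150), B(200), C(40)
Edges inside S: C-B(d=20), C-A(d=25), B-A(d=25)
numerator = 150 * 200 * 40 = 1200000
denominator = 20 * 25 * 25 = 12500
card(S) = 1200000 / 12500 = 96

96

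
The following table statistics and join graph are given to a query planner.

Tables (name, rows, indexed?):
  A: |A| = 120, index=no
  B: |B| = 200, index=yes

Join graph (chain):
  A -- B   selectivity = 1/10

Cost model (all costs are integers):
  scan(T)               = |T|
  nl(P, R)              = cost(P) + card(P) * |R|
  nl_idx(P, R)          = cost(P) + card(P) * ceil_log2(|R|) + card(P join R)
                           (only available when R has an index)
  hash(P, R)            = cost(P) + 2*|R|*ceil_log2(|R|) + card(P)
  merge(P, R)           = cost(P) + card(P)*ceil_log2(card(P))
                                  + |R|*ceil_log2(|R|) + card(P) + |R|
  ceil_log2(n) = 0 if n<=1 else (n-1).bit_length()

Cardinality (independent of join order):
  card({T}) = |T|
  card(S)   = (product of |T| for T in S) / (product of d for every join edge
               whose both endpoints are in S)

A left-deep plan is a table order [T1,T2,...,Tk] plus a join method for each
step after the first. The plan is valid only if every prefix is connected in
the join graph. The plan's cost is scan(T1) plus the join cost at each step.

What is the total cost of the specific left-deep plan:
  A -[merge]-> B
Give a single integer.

2880

step 1: scan A: cost=120, card=120
step 2: join B via merge
    card(P join B) = 120*200/(10) = 2400
    cost = 120 + 120*7 + 200*8 + 120 + 200 = 2880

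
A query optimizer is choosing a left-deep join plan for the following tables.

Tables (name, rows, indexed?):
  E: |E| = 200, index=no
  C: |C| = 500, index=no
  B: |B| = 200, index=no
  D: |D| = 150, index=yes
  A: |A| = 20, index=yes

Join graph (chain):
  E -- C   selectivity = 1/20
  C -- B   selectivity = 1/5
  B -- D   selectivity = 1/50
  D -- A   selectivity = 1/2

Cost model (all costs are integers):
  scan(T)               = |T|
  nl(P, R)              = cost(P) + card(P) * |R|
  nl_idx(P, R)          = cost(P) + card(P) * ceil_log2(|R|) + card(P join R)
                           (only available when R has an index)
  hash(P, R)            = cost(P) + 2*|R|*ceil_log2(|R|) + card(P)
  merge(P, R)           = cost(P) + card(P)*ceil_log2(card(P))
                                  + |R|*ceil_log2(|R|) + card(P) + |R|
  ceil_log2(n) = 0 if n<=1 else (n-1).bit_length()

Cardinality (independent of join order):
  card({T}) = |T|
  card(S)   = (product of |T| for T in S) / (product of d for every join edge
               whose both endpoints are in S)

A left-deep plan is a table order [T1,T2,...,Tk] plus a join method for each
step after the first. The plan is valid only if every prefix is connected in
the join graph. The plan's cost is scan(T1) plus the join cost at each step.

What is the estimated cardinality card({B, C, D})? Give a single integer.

Tables in S: B(200), C(500), D(150)
Edges inside S: C-B(d=5), B-D(d=50)
numerator = 200 * 500 * 150 = 15000000
denominator = 5 * 50 = 250
card(S) = 15000000 / 250 = 60000

60000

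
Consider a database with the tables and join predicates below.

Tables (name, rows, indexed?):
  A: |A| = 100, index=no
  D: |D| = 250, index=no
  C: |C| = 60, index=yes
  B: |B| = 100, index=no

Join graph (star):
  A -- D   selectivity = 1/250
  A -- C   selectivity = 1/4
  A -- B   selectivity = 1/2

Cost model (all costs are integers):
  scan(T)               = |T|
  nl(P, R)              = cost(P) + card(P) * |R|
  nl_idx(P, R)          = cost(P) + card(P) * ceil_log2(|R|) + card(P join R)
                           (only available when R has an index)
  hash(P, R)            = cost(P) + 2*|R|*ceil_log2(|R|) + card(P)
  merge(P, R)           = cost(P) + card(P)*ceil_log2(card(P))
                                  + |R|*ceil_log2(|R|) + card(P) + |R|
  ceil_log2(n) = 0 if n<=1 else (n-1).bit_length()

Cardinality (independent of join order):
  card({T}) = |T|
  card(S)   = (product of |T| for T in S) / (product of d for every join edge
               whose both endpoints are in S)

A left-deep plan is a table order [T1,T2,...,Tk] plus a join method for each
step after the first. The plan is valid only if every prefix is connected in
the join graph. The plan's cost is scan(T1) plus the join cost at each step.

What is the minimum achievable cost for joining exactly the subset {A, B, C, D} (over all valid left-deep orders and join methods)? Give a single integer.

5620

Selinger DP over subsets of {A,B,C,D}:
  {A}: scan cost=100, card=100
  {D}: scan cost=250, card=250
  {C}: scan cost=60, card=60
  {B}: scan cost=100, card=100
  {AD}: card=100; try (A,hash)→1900, (D,merge)→3150, (A,merge)→3300, (D,hash)→4200, (D,nl)→25100, (A,nl)→25250; best=1900 via (A,hash)
  {AC}: card=1500; try (C,hash)→920, (A,merge)→1280, (C,merge)→1320, (A,hash)→1520, (C,nl_idx)→2200, (A,nl)→6060 …(+1); best=920 via (C,hash)
  {AB}: card=5000; try (B,hash)→1600, (A,hash)→1600, (B,merge)→1700, (A,merge)→1700, (B,nl)→10100, (A,nl)→10100; best=1600 via (B,hash)
  {ACD}: card=1500; try (C,hash)→2720, (C,merge)→3120, (C,nl_idx)→4000, (D,hash)→6420, (C,nl)→7900, (D,merge)→21170 …(+1); best=2720 via (C,hash)
  {ABD}: card=5000; try (B,hash)→3400, (B,merge)→3500, (D,hash)→10600, (B,nl)→11900, (D,merge)→73850, (D,nl)→1251600; best=3400 via (B,hash)
  {ABC}: card=75000; try (B,hash)→3820, (C,hash)→7320, (B,merge)→19720, (C,merge)→72020, (C,nl_idx)→106600, (B,nl)→150920 …(+1); best=3820 via (B,hash)
  {ABCD}: card=75000; try (B,hash)→5620, (C,hash)→9120, (B,merge)→21520, (C,merge)→73820, (D,hash)→82820, (C,nl_idx)→108400 …(+4); best=5620 via (B,hash)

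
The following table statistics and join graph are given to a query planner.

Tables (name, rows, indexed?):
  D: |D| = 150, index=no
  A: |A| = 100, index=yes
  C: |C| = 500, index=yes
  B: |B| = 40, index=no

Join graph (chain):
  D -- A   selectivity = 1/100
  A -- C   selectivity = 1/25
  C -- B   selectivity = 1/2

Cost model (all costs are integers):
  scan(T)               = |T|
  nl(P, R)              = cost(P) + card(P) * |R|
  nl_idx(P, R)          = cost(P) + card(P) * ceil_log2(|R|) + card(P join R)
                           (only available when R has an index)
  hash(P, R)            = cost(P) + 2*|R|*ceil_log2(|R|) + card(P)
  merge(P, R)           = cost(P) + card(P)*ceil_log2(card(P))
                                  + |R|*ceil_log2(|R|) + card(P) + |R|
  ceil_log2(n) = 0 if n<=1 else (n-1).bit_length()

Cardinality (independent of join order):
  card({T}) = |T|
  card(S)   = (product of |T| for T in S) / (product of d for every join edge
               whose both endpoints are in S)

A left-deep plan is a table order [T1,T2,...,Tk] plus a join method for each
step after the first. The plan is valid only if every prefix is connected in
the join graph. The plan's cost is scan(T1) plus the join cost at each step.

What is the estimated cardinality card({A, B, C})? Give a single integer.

40000

Tables in S: A(100), B(40), C(500)
Edges inside S: A-C(d=25), C-B(d=2)
numerator = 100 * 40 * 500 = 2000000
denominator = 25 * 2 = 50
card(S) = 2000000 / 50 = 40000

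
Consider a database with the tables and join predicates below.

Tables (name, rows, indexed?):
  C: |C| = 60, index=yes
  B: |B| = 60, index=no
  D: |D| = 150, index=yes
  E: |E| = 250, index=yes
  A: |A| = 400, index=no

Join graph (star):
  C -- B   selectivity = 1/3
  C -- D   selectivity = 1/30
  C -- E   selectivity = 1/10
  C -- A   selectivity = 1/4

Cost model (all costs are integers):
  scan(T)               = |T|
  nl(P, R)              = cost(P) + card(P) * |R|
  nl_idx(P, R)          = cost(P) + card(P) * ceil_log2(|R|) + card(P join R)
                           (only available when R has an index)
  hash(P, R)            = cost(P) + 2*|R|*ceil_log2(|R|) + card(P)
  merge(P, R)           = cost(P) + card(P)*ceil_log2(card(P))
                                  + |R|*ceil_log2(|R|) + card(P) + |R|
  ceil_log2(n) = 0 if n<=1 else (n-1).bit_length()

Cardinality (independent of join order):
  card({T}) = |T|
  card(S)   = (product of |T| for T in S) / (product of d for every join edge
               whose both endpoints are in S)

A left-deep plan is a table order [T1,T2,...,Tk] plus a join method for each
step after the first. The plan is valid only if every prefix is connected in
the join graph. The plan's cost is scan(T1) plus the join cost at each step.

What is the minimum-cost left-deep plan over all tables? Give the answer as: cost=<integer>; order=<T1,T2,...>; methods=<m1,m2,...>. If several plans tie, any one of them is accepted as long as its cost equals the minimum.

cost=169060; order=C,D,B,E,A; methods=nl_idx,hash,hash,hash

Selinger DP (subsets sized 1..n):
  {C}: scan cost=60, card=60
  {B}: scan cost=60, card=60
  {D}: scan cost=150, card=150
  {E}: scan cost=250, card=250
  {A}: scan cost=400, card=400
  {BC}: card=1200; try (C,hash)→840, (B,hash)→840, (C,merge)→900, (B,merge)→900, (C,nl_idx)→1620, (C,nl)→3660 …(+1); best=840 via (C,hash)
  {CD}: card=300; try (D,nl_idx)→840, (C,hash)→1020, (C,nl_idx)→1350, (D,merge)→1830, (C,merge)→1920, (D,hash)→2520 …(+2); best=840 via (D,nl_idx)
  {CE}: card=1500; try (C,hash)→1220, (E,nl_idx)→2040, (E,merge)→2730, (C,merge)→2920, (C,nl_idx)→3250, (E,hash)→4120 …(+2); best=1220 via (C,hash)
  {AC}: card=6000; try (C,hash)→1520, (A,merge)→4480, (C,merge)→4820, (A,hash)→7320, (C,nl_idx)→8800, (A,nl)→24060 …(+1); best=1520 via (C,hash)
  {BCD}: card=6000; try (B,hash)→1860, (B,merge)→4260, (D,hash)→4440, (D,nl_idx)→16440, (D,merge)→16590, (B,nl)→18840 …(+1); best=1860 via (B,hash)
  {BCE}: card=30000; try (B,hash)→3440, (E,hash)→6040, (E,merge)→17490, (B,merge)→19640, (E,nl_idx)→40440, (B,nl)→91220 …(+1); best=3440 via (B,hash)
  {ABC}: card=120000; try (B,hash)→8240, (A,hash)→9240, (A,merge)→19240, (B,merge)→85940, (B,nl)→361520, (A,nl)→480840; best=8240 via (B,hash)
  {CDE}: card=7500; try (D,hash)→5120, (E,hash)→5140, (E,merge)→6090, (E,nl_idx)→10740, (D,merge)→20570, (D,nl_idx)→20720 …(+2); best=5120 via (D,hash)
  {ACD}: card=30000; try (A,merge)→7840, (A,hash)→8340, (D,hash)→9920, (D,nl_idx)→79520, (D,merge)→86870, (A,nl)→120840 …(+1); best=7840 via (A,merge)
  {ACE}: card=150000; try (A,hash)→9920, (E,hash)→11520, (A,merge)→23220, (E,merge)→87770, (E,nl_idx)→199520, (A,nl)→601220 …(+1); best=9920 via (A,hash)
  {BCDE}: card=150000; try (E,hash)→11860, (B,hash)→13340, (D,hash)→35840, (E,merge)→88110, (B,merge)→110540, (E,nl_idx)→199860 …(+5); best=11860 via (E,hash)
  {ABCD}: card=600000; try (A,hash)→15060, (B,hash)→38560, (A,merge)→89860, (D,hash)→130640, (B,merge)→488260, (D,nl_idx)→1568240 …(+4); best=15060 via (A,hash)
  {ABCE}: card=3000000; try (A,hash)→40640, (E,hash)→132240, (B,hash)→160640, (A,merge)→487440, (E,merge)→2170490, (B,merge)→2860340 …(+4); best=40640 via (A,hash)
  {ACDE}: card=750000; try (A,hash)→19820, (E,hash)→41840, (A,merge)→114120, (D,hash)→162320, (E,merge)→490090, (E,nl_idx)→997840 …(+5); best=19820 via (A,hash)
  {ABCDE}: card=15000000; try (A,hash)→169060, (E,hash)→619060, (B,hash)→770540, (A,merge)→2865860, (D,hash)→3043040, (E,merge)→12617310 …(+8); best=169060 via (A,hash)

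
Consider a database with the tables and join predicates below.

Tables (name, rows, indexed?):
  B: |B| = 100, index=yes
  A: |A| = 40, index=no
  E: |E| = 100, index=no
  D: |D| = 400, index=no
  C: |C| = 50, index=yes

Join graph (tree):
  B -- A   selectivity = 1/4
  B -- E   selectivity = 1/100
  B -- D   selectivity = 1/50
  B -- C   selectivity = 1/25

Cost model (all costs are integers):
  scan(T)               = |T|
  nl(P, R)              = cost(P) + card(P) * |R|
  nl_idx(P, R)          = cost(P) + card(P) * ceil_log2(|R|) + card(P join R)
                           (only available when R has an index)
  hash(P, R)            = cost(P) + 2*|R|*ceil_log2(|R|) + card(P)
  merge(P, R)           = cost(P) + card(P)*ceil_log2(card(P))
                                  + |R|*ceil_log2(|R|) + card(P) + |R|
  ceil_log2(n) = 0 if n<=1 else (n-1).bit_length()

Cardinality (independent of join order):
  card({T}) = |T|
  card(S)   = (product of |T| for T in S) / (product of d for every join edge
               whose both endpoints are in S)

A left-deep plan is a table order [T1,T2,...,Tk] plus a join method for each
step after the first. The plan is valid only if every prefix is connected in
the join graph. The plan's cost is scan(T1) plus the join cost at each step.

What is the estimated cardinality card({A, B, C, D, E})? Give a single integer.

Tables in S: A(40), B(100), C(50), D(400), E(100)
Edges inside S: B-A(d=4), B-E(d=100), B-D(d=50), B-C(d=25)
numerator = 40 * 100 * 50 * 400 * 100 = 8000000000
denominator = 4 * 100 * 50 * 25 = 500000
card(S) = 8000000000 / 500000 = 16000

16000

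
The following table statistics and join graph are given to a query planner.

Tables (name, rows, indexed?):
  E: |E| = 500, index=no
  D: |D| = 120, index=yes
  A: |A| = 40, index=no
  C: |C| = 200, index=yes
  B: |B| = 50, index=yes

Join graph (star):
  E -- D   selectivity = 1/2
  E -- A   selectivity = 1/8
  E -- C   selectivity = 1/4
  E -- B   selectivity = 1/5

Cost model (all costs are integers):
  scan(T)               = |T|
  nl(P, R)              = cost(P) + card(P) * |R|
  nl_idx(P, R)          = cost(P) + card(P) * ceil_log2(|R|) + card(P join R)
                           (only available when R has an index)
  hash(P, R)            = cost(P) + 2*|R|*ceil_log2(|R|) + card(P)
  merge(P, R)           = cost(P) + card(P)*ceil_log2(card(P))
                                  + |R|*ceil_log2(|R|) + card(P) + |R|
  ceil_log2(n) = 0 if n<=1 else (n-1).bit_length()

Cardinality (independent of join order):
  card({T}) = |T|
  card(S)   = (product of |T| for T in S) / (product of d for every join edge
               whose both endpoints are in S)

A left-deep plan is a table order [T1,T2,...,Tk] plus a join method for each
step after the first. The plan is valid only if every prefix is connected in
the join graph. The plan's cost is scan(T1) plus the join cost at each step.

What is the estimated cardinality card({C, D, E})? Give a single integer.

1500000

Tables in S: C(200), D(120), E(500)
Edges inside S: E-D(d=2), E-C(d=4)
numerator = 200 * 120 * 500 = 12000000
denominator = 2 * 4 = 8
card(S) = 12000000 / 8 = 1500000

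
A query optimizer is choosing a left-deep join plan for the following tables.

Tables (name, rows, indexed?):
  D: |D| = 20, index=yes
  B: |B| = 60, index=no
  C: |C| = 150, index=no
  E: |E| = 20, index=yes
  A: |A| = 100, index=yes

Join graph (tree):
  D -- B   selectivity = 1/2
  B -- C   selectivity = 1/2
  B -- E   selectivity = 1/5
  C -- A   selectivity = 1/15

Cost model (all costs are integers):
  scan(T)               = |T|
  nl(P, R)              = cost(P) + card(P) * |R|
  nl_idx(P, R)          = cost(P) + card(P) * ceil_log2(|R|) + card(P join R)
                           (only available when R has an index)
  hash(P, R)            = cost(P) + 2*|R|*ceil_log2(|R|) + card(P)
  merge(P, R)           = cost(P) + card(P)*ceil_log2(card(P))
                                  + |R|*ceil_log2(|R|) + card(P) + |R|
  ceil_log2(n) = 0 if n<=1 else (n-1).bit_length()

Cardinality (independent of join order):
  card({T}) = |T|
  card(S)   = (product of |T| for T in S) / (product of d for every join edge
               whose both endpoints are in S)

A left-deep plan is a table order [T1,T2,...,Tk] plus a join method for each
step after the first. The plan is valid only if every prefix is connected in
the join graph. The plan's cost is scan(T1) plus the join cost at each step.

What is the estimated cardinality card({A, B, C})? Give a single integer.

Tables in S: A(100), B(60), C(150)
Edges inside S: B-C(d=2), C-A(d=15)
numerator = 100 * 60 * 150 = 900000
denominator = 2 * 15 = 30
card(S) = 900000 / 30 = 30000

30000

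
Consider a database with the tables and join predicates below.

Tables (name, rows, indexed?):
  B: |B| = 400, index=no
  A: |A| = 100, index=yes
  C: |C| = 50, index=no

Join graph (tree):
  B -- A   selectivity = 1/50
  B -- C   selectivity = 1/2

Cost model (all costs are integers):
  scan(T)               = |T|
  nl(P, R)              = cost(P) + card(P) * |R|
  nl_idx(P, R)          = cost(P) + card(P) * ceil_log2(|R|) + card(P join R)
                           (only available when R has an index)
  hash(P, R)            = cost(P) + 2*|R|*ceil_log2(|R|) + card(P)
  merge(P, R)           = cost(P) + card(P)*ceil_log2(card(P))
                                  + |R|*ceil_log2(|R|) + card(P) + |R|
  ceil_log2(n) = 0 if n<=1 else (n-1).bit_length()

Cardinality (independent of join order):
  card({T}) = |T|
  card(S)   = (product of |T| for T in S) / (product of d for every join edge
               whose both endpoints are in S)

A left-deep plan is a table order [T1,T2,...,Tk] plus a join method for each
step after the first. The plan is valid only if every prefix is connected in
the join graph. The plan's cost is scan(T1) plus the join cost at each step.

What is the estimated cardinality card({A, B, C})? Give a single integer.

Tables in S: A(100), B(400), C(50)
Edges inside S: B-A(d=50), B-C(d=2)
numerator = 100 * 400 * 50 = 2000000
denominator = 50 * 2 = 100
card(S) = 2000000 / 100 = 20000

20000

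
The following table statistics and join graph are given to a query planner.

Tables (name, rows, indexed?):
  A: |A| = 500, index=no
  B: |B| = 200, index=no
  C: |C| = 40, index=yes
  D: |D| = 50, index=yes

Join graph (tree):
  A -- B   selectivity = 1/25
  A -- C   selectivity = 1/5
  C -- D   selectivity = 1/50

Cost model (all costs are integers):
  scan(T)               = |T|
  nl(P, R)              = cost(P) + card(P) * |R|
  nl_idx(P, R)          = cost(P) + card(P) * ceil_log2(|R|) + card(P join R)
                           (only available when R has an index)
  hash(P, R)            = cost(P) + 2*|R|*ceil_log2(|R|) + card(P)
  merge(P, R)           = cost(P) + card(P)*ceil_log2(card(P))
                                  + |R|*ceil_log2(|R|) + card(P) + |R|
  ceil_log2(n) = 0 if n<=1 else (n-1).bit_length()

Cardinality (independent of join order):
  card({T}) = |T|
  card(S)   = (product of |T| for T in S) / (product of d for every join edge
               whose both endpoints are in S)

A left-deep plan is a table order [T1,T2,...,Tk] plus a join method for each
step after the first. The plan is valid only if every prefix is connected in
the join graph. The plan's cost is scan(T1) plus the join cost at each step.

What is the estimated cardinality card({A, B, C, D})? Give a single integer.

Tables in S: A(500), B(200), C(40), D(50)
Edges inside S: A-B(d=25), A-C(d=5), C-D(d=50)
numerator = 500 * 200 * 40 * 50 = 200000000
denominator = 25 * 5 * 50 = 6250
card(S) = 200000000 / 6250 = 32000

32000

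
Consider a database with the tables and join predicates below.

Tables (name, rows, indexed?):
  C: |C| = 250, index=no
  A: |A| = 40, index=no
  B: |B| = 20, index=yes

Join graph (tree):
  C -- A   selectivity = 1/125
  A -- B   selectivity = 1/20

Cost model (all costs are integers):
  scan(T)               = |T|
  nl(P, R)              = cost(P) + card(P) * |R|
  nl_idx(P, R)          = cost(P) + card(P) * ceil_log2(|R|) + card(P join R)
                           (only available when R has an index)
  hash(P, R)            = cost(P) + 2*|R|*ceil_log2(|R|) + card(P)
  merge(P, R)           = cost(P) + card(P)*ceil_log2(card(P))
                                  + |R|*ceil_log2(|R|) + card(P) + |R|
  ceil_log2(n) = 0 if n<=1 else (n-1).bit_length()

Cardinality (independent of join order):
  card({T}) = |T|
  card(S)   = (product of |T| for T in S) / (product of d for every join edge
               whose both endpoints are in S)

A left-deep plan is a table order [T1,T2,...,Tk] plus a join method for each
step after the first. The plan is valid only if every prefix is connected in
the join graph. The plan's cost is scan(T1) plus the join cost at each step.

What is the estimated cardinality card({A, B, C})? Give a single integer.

Tables in S: A(40), B(20), C(250)
Edges inside S: C-A(d=125), A-B(d=20)
numerator = 40 * 20 * 250 = 200000
denominator = 125 * 20 = 2500
card(S) = 200000 / 2500 = 80

80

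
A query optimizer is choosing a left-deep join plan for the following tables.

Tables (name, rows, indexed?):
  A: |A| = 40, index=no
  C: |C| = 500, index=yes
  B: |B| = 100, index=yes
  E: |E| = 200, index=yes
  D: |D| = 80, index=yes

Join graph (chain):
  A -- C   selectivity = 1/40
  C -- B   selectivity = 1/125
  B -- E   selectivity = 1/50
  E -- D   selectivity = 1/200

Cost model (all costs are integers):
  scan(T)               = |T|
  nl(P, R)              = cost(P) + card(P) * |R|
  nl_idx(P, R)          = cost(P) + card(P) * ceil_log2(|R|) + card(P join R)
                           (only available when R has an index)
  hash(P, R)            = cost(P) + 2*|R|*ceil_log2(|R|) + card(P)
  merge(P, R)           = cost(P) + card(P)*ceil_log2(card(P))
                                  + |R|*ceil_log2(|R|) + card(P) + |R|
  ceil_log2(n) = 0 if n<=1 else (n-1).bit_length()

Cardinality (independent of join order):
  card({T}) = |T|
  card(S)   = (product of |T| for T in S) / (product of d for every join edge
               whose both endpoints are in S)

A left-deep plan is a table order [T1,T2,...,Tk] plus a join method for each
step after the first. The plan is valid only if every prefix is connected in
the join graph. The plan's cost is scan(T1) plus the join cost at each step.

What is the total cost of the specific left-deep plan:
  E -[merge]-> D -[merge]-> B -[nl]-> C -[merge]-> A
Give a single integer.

91400

step 1: scan E: cost=200, card=200
step 2: join D via merge
    card(P join D) = 200*80/(200) = 80
    cost = 200 + 200*8 + 80*7 + 200 + 80 = 2640
step 3: join B via merge
    card(P join B) = 80*100/(50) = 160
    cost = 2640 + 80*7 + 100*7 + 80 + 100 = 4080
step 4: join C via nl
    card(P join C) = 160*500/(125) = 640
    cost = 4080 + 160*500 = 84080
step 5: join A via merge
    card(P join A) = 640*40/(40) = 640
    cost = 84080 + 640*10 + 40*6 + 640 + 40 = 91400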